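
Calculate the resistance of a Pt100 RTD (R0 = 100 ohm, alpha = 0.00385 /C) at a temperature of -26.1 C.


The RTD equation: Rt = R0 * (1 + alpha * T).
Rt = 100 * (1 + 0.00385 * -26.1)
Rt = 100 * (1 + -0.100485)
Rt = 100 * 0.899515
Rt = 89.951 ohm

89.951 ohm


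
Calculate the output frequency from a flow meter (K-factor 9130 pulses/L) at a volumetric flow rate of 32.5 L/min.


Frequency = K * Q / 60 (converting L/min to L/s).
f = 9130 * 32.5 / 60
f = 296725.0 / 60
f = 4945.42 Hz

4945.42 Hz


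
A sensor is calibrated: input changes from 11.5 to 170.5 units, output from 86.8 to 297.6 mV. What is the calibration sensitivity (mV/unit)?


Sensitivity = (y2 - y1) / (x2 - x1).
S = (297.6 - 86.8) / (170.5 - 11.5)
S = 210.8 / 159.0
S = 1.3258 mV/unit

1.3258 mV/unit


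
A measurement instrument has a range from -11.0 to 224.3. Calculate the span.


Span = upper range - lower range.
Span = 224.3 - (-11.0)
Span = 235.3

235.3


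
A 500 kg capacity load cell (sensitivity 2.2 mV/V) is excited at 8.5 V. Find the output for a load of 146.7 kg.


Vout = rated_output * Vex * (load / capacity).
Vout = 2.2 * 8.5 * (146.7 / 500)
Vout = 2.2 * 8.5 * 0.2934
Vout = 5.487 mV

5.487 mV


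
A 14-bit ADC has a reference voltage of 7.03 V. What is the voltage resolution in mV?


The resolution (LSB) of an ADC is Vref / 2^n.
LSB = 7.03 / 2^14
LSB = 7.03 / 16384
LSB = 0.00042908 V = 0.42907715 mV

0.42907715 mV


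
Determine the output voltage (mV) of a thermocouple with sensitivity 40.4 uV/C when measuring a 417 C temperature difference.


The thermocouple output V = sensitivity * dT.
V = 40.4 uV/C * 417 C
V = 16846.8 uV
V = 16.847 mV

16.847 mV


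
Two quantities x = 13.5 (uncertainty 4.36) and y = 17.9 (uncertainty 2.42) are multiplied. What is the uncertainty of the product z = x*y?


For a product z = x*y, the relative uncertainty is:
uz/z = sqrt((ux/x)^2 + (uy/y)^2)
Relative uncertainties: ux/x = 4.36/13.5 = 0.322963
uy/y = 2.42/17.9 = 0.135196
z = 13.5 * 17.9 = 241.6
uz = 241.6 * sqrt(0.322963^2 + 0.135196^2) = 84.606

84.606


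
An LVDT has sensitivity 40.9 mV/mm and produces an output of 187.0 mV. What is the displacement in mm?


Displacement = Vout / sensitivity.
d = 187.0 / 40.9
d = 4.572 mm

4.572 mm


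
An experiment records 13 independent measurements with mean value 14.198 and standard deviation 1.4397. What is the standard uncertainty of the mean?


The standard uncertainty for Type A evaluation is u = s / sqrt(n).
u = 1.4397 / sqrt(13)
u = 1.4397 / 3.6056
u = 0.3993

0.3993


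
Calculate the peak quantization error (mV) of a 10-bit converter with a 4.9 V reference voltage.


The maximum quantization error is +/- LSB/2.
LSB = Vref / 2^n = 4.9 / 1024 = 0.00478516 V
Max error = LSB / 2 = 0.00478516 / 2 = 0.00239258 V
Max error = 2.3926 mV

2.3926 mV


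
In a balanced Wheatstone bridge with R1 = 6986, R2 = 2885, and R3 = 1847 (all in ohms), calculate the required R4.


At balance: R1*R4 = R2*R3, so R4 = R2*R3/R1.
R4 = 2885 * 1847 / 6986
R4 = 5328595 / 6986
R4 = 762.75 ohm

762.75 ohm


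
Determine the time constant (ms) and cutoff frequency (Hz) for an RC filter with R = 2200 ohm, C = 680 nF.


Time constant: tau = R * C.
tau = 2200 * 6.80e-07 = 0.001496 s
tau = 1.496 ms
Cutoff frequency: fc = 1 / (2*pi*R*C).
fc = 1 / (2*pi*0.001496) = 106.39 Hz

tau = 1.496 ms, fc = 106.39 Hz


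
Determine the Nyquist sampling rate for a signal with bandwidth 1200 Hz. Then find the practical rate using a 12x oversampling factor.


By Nyquist theorem, fs_min = 2 * fmax.
fs_min = 2 * 1200 = 2400 Hz
Practical rate = 12 * fs_min = 12 * 2400 = 28800 Hz

fs_min = 2400 Hz, fs_practical = 28800 Hz


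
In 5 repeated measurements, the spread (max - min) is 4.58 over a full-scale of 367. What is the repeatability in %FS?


Repeatability = (spread / full scale) * 100%.
R = (4.58 / 367) * 100
R = 1.248 %FS

1.248 %FS


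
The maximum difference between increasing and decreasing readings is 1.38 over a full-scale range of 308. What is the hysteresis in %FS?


Hysteresis = (max difference / full scale) * 100%.
H = (1.38 / 308) * 100
H = 0.448 %FS

0.448 %FS


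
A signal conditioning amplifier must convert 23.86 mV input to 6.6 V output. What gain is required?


Gain = Vout / Vin (converting to same units).
G = 6.6 V / 23.86 mV
G = 6600.0 mV / 23.86 mV
G = 276.61

276.61


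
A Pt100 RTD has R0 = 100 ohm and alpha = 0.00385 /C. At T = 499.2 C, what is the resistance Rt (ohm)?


The RTD equation: Rt = R0 * (1 + alpha * T).
Rt = 100 * (1 + 0.00385 * 499.2)
Rt = 100 * (1 + 1.92192)
Rt = 100 * 2.92192
Rt = 292.192 ohm

292.192 ohm


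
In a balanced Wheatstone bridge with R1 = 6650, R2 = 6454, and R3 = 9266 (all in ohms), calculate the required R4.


At balance: R1*R4 = R2*R3, so R4 = R2*R3/R1.
R4 = 6454 * 9266 / 6650
R4 = 59802764 / 6650
R4 = 8992.9 ohm

8992.9 ohm


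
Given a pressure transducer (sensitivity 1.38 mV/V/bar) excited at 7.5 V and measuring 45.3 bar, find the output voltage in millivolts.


Output = sensitivity * Vex * P.
Vout = 1.38 * 7.5 * 45.3
Vout = 10.35 * 45.3
Vout = 468.85 mV

468.85 mV


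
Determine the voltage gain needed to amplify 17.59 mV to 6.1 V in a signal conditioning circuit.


Gain = Vout / Vin (converting to same units).
G = 6.1 V / 17.59 mV
G = 6100.0 mV / 17.59 mV
G = 346.79

346.79


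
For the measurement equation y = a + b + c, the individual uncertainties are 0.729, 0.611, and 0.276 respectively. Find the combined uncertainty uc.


For a sum of independent quantities, uc = sqrt(u1^2 + u2^2 + u3^2).
uc = sqrt(0.729^2 + 0.611^2 + 0.276^2)
uc = sqrt(0.531441 + 0.373321 + 0.076176)
uc = 0.9904

0.9904


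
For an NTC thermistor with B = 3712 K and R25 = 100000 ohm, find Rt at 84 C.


NTC thermistor equation: Rt = R25 * exp(B * (1/T - 1/T25)).
T in Kelvin: 357.15 K, T25 = 298.15 K
1/T - 1/T25 = 1/357.15 - 1/298.15 = -0.00055407
B * (1/T - 1/T25) = 3712 * -0.00055407 = -2.0567
Rt = 100000 * exp(-2.0567) = 12787.3 ohm

12787.3 ohm


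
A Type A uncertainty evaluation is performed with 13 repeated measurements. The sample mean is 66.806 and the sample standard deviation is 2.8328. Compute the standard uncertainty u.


The standard uncertainty for Type A evaluation is u = s / sqrt(n).
u = 2.8328 / sqrt(13)
u = 2.8328 / 3.6056
u = 0.7857

0.7857


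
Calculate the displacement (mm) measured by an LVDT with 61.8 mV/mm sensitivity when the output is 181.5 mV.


Displacement = Vout / sensitivity.
d = 181.5 / 61.8
d = 2.937 mm

2.937 mm


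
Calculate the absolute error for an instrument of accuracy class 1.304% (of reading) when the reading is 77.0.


Absolute error = (accuracy% / 100) * reading.
Error = (1.304 / 100) * 77.0
Error = 0.01304 * 77.0
Error = 1.0041

1.0041


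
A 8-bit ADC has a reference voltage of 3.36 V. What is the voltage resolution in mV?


The resolution (LSB) of an ADC is Vref / 2^n.
LSB = 3.36 / 2^8
LSB = 3.36 / 256
LSB = 0.013125 V = 13.125 mV

13.125 mV


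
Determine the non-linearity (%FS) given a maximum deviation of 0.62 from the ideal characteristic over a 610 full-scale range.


Linearity error = (max deviation / full scale) * 100%.
Linearity = (0.62 / 610) * 100
Linearity = 0.102 %FS

0.102 %FS


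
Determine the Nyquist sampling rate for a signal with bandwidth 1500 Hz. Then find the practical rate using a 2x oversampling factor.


By Nyquist theorem, fs_min = 2 * fmax.
fs_min = 2 * 1500 = 3000 Hz
Practical rate = 2 * fs_min = 2 * 3000 = 6000 Hz

fs_min = 3000 Hz, fs_practical = 6000 Hz


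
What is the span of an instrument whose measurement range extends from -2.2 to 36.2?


Span = upper range - lower range.
Span = 36.2 - (-2.2)
Span = 38.4

38.4


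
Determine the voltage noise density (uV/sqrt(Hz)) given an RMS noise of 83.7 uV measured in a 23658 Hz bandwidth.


Noise spectral density = Vrms / sqrt(BW).
NSD = 83.7 / sqrt(23658)
NSD = 83.7 / 153.8116
NSD = 0.5442 uV/sqrt(Hz)

0.5442 uV/sqrt(Hz)


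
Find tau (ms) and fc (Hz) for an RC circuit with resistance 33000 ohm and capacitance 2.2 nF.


Time constant: tau = R * C.
tau = 33000 * 2.20e-09 = 7.26e-05 s
tau = 0.0726 ms
Cutoff frequency: fc = 1 / (2*pi*R*C).
fc = 1 / (2*pi*7.26e-05) = 2192.22 Hz

tau = 0.0726 ms, fc = 2192.22 Hz


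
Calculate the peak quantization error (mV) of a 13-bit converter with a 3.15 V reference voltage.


The maximum quantization error is +/- LSB/2.
LSB = Vref / 2^n = 3.15 / 8192 = 0.00038452 V
Max error = LSB / 2 = 0.00038452 / 2 = 0.00019226 V
Max error = 0.1923 mV

0.1923 mV


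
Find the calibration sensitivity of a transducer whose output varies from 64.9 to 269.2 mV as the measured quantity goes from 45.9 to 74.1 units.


Sensitivity = (y2 - y1) / (x2 - x1).
S = (269.2 - 64.9) / (74.1 - 45.9)
S = 204.3 / 28.2
S = 7.2447 mV/unit

7.2447 mV/unit


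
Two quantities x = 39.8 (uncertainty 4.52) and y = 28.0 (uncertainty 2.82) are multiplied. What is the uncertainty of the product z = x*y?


For a product z = x*y, the relative uncertainty is:
uz/z = sqrt((ux/x)^2 + (uy/y)^2)
Relative uncertainties: ux/x = 4.52/39.8 = 0.113568
uy/y = 2.82/28.0 = 0.100714
z = 39.8 * 28.0 = 1114.4
uz = 1114.4 * sqrt(0.113568^2 + 0.100714^2) = 169.158

169.158


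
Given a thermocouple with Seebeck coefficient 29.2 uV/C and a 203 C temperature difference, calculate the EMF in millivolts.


The thermocouple output V = sensitivity * dT.
V = 29.2 uV/C * 203 C
V = 5927.6 uV
V = 5.928 mV

5.928 mV


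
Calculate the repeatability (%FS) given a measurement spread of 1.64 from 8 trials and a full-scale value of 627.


Repeatability = (spread / full scale) * 100%.
R = (1.64 / 627) * 100
R = 0.262 %FS

0.262 %FS


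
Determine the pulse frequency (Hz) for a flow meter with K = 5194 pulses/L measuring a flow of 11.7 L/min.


Frequency = K * Q / 60 (converting L/min to L/s).
f = 5194 * 11.7 / 60
f = 60769.8 / 60
f = 1012.83 Hz

1012.83 Hz


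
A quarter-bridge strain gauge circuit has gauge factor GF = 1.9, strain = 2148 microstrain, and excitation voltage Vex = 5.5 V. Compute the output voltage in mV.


Quarter bridge output: Vout = (GF * epsilon * Vex) / 4.
Vout = (1.9 * 2148e-6 * 5.5) / 4
Vout = 0.0224466 / 4 V
Vout = 0.00561165 V = 5.6116 mV

5.6116 mV


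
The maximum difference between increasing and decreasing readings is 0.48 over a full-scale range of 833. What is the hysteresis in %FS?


Hysteresis = (max difference / full scale) * 100%.
H = (0.48 / 833) * 100
H = 0.058 %FS

0.058 %FS


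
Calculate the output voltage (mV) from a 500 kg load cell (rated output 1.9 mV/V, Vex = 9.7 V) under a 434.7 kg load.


Vout = rated_output * Vex * (load / capacity).
Vout = 1.9 * 9.7 * (434.7 / 500)
Vout = 1.9 * 9.7 * 0.8694
Vout = 16.023 mV

16.023 mV


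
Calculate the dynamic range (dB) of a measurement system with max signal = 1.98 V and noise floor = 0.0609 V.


Dynamic range = 20 * log10(Vmax / Vnoise).
DR = 20 * log10(1.98 / 0.0609)
DR = 20 * log10(32.51)
DR = 30.24 dB

30.24 dB


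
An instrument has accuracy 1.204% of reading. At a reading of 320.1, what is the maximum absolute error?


Absolute error = (accuracy% / 100) * reading.
Error = (1.204 / 100) * 320.1
Error = 0.01204 * 320.1
Error = 3.854

3.854


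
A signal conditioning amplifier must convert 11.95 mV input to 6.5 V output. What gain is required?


Gain = Vout / Vin (converting to same units).
G = 6.5 V / 11.95 mV
G = 6500.0 mV / 11.95 mV
G = 543.93

543.93


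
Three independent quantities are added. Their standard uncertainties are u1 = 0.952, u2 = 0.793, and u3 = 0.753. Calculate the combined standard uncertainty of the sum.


For a sum of independent quantities, uc = sqrt(u1^2 + u2^2 + u3^2).
uc = sqrt(0.952^2 + 0.793^2 + 0.753^2)
uc = sqrt(0.906304 + 0.628849 + 0.567009)
uc = 1.4499

1.4499


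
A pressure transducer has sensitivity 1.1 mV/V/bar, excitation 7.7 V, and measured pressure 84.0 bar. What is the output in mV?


Output = sensitivity * Vex * P.
Vout = 1.1 * 7.7 * 84.0
Vout = 8.47 * 84.0
Vout = 711.48 mV

711.48 mV


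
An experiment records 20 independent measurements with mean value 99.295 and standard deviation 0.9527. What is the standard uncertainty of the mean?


The standard uncertainty for Type A evaluation is u = s / sqrt(n).
u = 0.9527 / sqrt(20)
u = 0.9527 / 4.4721
u = 0.213

0.213


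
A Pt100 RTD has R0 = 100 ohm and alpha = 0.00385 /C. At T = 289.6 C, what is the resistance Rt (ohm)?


The RTD equation: Rt = R0 * (1 + alpha * T).
Rt = 100 * (1 + 0.00385 * 289.6)
Rt = 100 * (1 + 1.11496)
Rt = 100 * 2.11496
Rt = 211.496 ohm

211.496 ohm


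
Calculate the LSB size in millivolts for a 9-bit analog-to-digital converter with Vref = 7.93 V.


The resolution (LSB) of an ADC is Vref / 2^n.
LSB = 7.93 / 2^9
LSB = 7.93 / 512
LSB = 0.01548828 V = 15.48828125 mV

15.48828125 mV


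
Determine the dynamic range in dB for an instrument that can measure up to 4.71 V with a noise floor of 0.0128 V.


Dynamic range = 20 * log10(Vmax / Vnoise).
DR = 20 * log10(4.71 / 0.0128)
DR = 20 * log10(367.97)
DR = 51.32 dB

51.32 dB


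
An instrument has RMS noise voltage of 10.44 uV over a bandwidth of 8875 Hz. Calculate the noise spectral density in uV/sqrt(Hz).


Noise spectral density = Vrms / sqrt(BW).
NSD = 10.44 / sqrt(8875)
NSD = 10.44 / 94.2072
NSD = 0.1108 uV/sqrt(Hz)

0.1108 uV/sqrt(Hz)


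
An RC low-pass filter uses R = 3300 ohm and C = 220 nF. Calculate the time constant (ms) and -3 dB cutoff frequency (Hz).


Time constant: tau = R * C.
tau = 3300 * 2.20e-07 = 0.000726 s
tau = 0.726 ms
Cutoff frequency: fc = 1 / (2*pi*R*C).
fc = 1 / (2*pi*0.000726) = 219.22 Hz

tau = 0.726 ms, fc = 219.22 Hz


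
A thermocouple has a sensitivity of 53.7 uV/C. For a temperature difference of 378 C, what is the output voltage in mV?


The thermocouple output V = sensitivity * dT.
V = 53.7 uV/C * 378 C
V = 20298.6 uV
V = 20.299 mV

20.299 mV


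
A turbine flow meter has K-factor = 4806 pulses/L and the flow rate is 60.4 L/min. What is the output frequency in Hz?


Frequency = K * Q / 60 (converting L/min to L/s).
f = 4806 * 60.4 / 60
f = 290282.4 / 60
f = 4838.04 Hz

4838.04 Hz


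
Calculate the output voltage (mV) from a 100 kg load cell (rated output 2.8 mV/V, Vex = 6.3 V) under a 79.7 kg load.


Vout = rated_output * Vex * (load / capacity).
Vout = 2.8 * 6.3 * (79.7 / 100)
Vout = 2.8 * 6.3 * 0.797
Vout = 14.059 mV

14.059 mV


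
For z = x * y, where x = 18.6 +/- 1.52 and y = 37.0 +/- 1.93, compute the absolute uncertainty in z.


For a product z = x*y, the relative uncertainty is:
uz/z = sqrt((ux/x)^2 + (uy/y)^2)
Relative uncertainties: ux/x = 1.52/18.6 = 0.08172
uy/y = 1.93/37.0 = 0.052162
z = 18.6 * 37.0 = 688.2
uz = 688.2 * sqrt(0.08172^2 + 0.052162^2) = 66.72

66.72


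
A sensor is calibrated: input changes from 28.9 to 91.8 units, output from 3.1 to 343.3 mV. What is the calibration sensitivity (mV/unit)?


Sensitivity = (y2 - y1) / (x2 - x1).
S = (343.3 - 3.1) / (91.8 - 28.9)
S = 340.2 / 62.9
S = 5.4086 mV/unit

5.4086 mV/unit


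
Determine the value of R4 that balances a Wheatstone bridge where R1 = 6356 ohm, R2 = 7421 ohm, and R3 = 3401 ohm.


At balance: R1*R4 = R2*R3, so R4 = R2*R3/R1.
R4 = 7421 * 3401 / 6356
R4 = 25238821 / 6356
R4 = 3970.87 ohm

3970.87 ohm


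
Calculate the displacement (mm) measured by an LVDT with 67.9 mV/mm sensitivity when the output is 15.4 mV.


Displacement = Vout / sensitivity.
d = 15.4 / 67.9
d = 0.227 mm

0.227 mm


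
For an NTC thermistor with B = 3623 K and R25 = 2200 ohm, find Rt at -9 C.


NTC thermistor equation: Rt = R25 * exp(B * (1/T - 1/T25)).
T in Kelvin: 264.15 K, T25 = 298.15 K
1/T - 1/T25 = 1/264.15 - 1/298.15 = 0.00043171
B * (1/T - 1/T25) = 3623 * 0.00043171 = 1.5641
Rt = 2200 * exp(1.5641) = 10512.3 ohm

10512.3 ohm


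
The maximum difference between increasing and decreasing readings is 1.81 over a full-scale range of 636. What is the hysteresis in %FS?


Hysteresis = (max difference / full scale) * 100%.
H = (1.81 / 636) * 100
H = 0.285 %FS

0.285 %FS


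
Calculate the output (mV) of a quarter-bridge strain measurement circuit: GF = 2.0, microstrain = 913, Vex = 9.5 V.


Quarter bridge output: Vout = (GF * epsilon * Vex) / 4.
Vout = (2.0 * 913e-6 * 9.5) / 4
Vout = 0.017347 / 4 V
Vout = 0.00433675 V = 4.3367 mV

4.3367 mV


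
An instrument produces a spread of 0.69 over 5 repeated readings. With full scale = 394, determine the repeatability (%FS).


Repeatability = (spread / full scale) * 100%.
R = (0.69 / 394) * 100
R = 0.175 %FS

0.175 %FS


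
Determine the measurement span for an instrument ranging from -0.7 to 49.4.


Span = upper range - lower range.
Span = 49.4 - (-0.7)
Span = 50.1

50.1


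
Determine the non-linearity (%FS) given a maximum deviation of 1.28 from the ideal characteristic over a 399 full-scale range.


Linearity error = (max deviation / full scale) * 100%.
Linearity = (1.28 / 399) * 100
Linearity = 0.321 %FS

0.321 %FS


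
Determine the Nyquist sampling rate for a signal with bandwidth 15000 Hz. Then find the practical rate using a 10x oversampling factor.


By Nyquist theorem, fs_min = 2 * fmax.
fs_min = 2 * 15000 = 30000 Hz
Practical rate = 10 * fs_min = 10 * 30000 = 300000 Hz

fs_min = 30000 Hz, fs_practical = 300000 Hz


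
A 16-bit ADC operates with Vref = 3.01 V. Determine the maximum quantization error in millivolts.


The maximum quantization error is +/- LSB/2.
LSB = Vref / 2^n = 3.01 / 65536 = 4.593e-05 V
Max error = LSB / 2 = 4.593e-05 / 2 = 2.296e-05 V
Max error = 0.023 mV

0.023 mV


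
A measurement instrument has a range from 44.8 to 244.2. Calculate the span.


Span = upper range - lower range.
Span = 244.2 - (44.8)
Span = 199.4

199.4


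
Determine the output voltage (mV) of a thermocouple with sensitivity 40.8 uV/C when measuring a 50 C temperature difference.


The thermocouple output V = sensitivity * dT.
V = 40.8 uV/C * 50 C
V = 2040.0 uV
V = 2.04 mV

2.04 mV


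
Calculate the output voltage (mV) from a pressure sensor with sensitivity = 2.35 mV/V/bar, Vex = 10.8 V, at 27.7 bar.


Output = sensitivity * Vex * P.
Vout = 2.35 * 10.8 * 27.7
Vout = 25.38 * 27.7
Vout = 703.03 mV

703.03 mV


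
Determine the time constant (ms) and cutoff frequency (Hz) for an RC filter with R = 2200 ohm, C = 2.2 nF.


Time constant: tau = R * C.
tau = 2200 * 2.20e-09 = 4.84e-06 s
tau = 0.0048 ms
Cutoff frequency: fc = 1 / (2*pi*R*C).
fc = 1 / (2*pi*4.84e-06) = 32883.25 Hz

tau = 0.0048 ms, fc = 32883.25 Hz


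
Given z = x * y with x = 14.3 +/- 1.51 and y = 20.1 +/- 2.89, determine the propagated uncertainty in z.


For a product z = x*y, the relative uncertainty is:
uz/z = sqrt((ux/x)^2 + (uy/y)^2)
Relative uncertainties: ux/x = 1.51/14.3 = 0.105594
uy/y = 2.89/20.1 = 0.143781
z = 14.3 * 20.1 = 287.4
uz = 287.4 * sqrt(0.105594^2 + 0.143781^2) = 51.275

51.275


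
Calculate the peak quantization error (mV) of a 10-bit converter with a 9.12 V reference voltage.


The maximum quantization error is +/- LSB/2.
LSB = Vref / 2^n = 9.12 / 1024 = 0.00890625 V
Max error = LSB / 2 = 0.00890625 / 2 = 0.00445312 V
Max error = 4.4531 mV

4.4531 mV


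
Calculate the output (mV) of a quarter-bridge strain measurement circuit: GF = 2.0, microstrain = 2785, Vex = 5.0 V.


Quarter bridge output: Vout = (GF * epsilon * Vex) / 4.
Vout = (2.0 * 2785e-6 * 5.0) / 4
Vout = 0.02785 / 4 V
Vout = 0.0069625 V = 6.9625 mV

6.9625 mV


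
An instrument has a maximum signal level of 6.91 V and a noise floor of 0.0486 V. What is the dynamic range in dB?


Dynamic range = 20 * log10(Vmax / Vnoise).
DR = 20 * log10(6.91 / 0.0486)
DR = 20 * log10(142.18)
DR = 43.06 dB

43.06 dB


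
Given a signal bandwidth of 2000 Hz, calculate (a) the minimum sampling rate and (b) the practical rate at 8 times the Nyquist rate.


By Nyquist theorem, fs_min = 2 * fmax.
fs_min = 2 * 2000 = 4000 Hz
Practical rate = 8 * fs_min = 8 * 4000 = 32000 Hz

fs_min = 4000 Hz, fs_practical = 32000 Hz


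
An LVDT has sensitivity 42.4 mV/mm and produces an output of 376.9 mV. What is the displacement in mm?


Displacement = Vout / sensitivity.
d = 376.9 / 42.4
d = 8.889 mm

8.889 mm


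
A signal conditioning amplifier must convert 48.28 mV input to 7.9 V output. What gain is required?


Gain = Vout / Vin (converting to same units).
G = 7.9 V / 48.28 mV
G = 7900.0 mV / 48.28 mV
G = 163.63

163.63


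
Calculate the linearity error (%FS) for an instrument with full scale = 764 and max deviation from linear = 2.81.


Linearity error = (max deviation / full scale) * 100%.
Linearity = (2.81 / 764) * 100
Linearity = 0.368 %FS

0.368 %FS


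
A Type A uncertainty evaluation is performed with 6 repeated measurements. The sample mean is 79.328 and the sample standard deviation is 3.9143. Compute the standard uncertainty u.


The standard uncertainty for Type A evaluation is u = s / sqrt(n).
u = 3.9143 / sqrt(6)
u = 3.9143 / 2.4495
u = 1.598

1.598


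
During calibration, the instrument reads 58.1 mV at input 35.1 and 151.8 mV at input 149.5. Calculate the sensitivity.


Sensitivity = (y2 - y1) / (x2 - x1).
S = (151.8 - 58.1) / (149.5 - 35.1)
S = 93.7 / 114.4
S = 0.8191 mV/unit

0.8191 mV/unit


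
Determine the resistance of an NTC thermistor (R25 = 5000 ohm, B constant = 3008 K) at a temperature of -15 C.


NTC thermistor equation: Rt = R25 * exp(B * (1/T - 1/T25)).
T in Kelvin: 258.15 K, T25 = 298.15 K
1/T - 1/T25 = 1/258.15 - 1/298.15 = 0.0005197
B * (1/T - 1/T25) = 3008 * 0.0005197 = 1.5633
Rt = 5000 * exp(1.5633) = 23871.8 ohm

23871.8 ohm


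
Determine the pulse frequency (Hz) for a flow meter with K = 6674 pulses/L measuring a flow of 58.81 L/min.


Frequency = K * Q / 60 (converting L/min to L/s).
f = 6674 * 58.81 / 60
f = 392497.94 / 60
f = 6541.63 Hz

6541.63 Hz


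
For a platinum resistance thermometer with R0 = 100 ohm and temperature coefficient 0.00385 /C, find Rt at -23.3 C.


The RTD equation: Rt = R0 * (1 + alpha * T).
Rt = 100 * (1 + 0.00385 * -23.3)
Rt = 100 * (1 + -0.089705)
Rt = 100 * 0.910295
Rt = 91.029 ohm

91.029 ohm


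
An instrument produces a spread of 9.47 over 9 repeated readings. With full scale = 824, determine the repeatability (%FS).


Repeatability = (spread / full scale) * 100%.
R = (9.47 / 824) * 100
R = 1.149 %FS

1.149 %FS


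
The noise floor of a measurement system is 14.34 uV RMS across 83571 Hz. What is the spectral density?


Noise spectral density = Vrms / sqrt(BW).
NSD = 14.34 / sqrt(83571)
NSD = 14.34 / 289.0865
NSD = 0.0496 uV/sqrt(Hz)

0.0496 uV/sqrt(Hz)


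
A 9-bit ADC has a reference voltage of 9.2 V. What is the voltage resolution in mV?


The resolution (LSB) of an ADC is Vref / 2^n.
LSB = 9.2 / 2^9
LSB = 9.2 / 512
LSB = 0.01796875 V = 17.96875 mV

17.96875 mV


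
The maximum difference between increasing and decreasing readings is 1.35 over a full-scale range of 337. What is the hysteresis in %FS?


Hysteresis = (max difference / full scale) * 100%.
H = (1.35 / 337) * 100
H = 0.401 %FS

0.401 %FS


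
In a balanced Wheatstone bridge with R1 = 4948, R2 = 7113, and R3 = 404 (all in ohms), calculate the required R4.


At balance: R1*R4 = R2*R3, so R4 = R2*R3/R1.
R4 = 7113 * 404 / 4948
R4 = 2873652 / 4948
R4 = 580.77 ohm

580.77 ohm


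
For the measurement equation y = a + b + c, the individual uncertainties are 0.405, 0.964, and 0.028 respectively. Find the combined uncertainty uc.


For a sum of independent quantities, uc = sqrt(u1^2 + u2^2 + u3^2).
uc = sqrt(0.405^2 + 0.964^2 + 0.028^2)
uc = sqrt(0.164025 + 0.929296 + 0.000784)
uc = 1.046

1.046


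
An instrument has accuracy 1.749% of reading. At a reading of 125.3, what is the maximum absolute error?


Absolute error = (accuracy% / 100) * reading.
Error = (1.749 / 100) * 125.3
Error = 0.01749 * 125.3
Error = 2.1915

2.1915


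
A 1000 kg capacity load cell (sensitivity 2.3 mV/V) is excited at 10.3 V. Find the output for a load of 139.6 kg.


Vout = rated_output * Vex * (load / capacity).
Vout = 2.3 * 10.3 * (139.6 / 1000)
Vout = 2.3 * 10.3 * 0.1396
Vout = 3.307 mV

3.307 mV


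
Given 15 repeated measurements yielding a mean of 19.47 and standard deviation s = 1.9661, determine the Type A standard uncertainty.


The standard uncertainty for Type A evaluation is u = s / sqrt(n).
u = 1.9661 / sqrt(15)
u = 1.9661 / 3.873
u = 0.5076

0.5076


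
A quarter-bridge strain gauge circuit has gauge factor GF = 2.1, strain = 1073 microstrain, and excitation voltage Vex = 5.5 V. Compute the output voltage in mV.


Quarter bridge output: Vout = (GF * epsilon * Vex) / 4.
Vout = (2.1 * 1073e-6 * 5.5) / 4
Vout = 0.01239315 / 4 V
Vout = 0.00309829 V = 3.0983 mV

3.0983 mV


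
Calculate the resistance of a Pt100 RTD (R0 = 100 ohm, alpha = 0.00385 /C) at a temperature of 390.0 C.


The RTD equation: Rt = R0 * (1 + alpha * T).
Rt = 100 * (1 + 0.00385 * 390.0)
Rt = 100 * (1 + 1.5015)
Rt = 100 * 2.5015
Rt = 250.15 ohm

250.15 ohm


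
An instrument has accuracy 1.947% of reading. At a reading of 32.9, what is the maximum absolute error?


Absolute error = (accuracy% / 100) * reading.
Error = (1.947 / 100) * 32.9
Error = 0.01947 * 32.9
Error = 0.6406

0.6406


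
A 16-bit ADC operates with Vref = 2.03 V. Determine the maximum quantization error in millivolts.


The maximum quantization error is +/- LSB/2.
LSB = Vref / 2^n = 2.03 / 65536 = 3.098e-05 V
Max error = LSB / 2 = 3.098e-05 / 2 = 1.549e-05 V
Max error = 0.0155 mV

0.0155 mV


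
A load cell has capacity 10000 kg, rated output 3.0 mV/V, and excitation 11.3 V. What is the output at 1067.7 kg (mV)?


Vout = rated_output * Vex * (load / capacity).
Vout = 3.0 * 11.3 * (1067.7 / 10000)
Vout = 3.0 * 11.3 * 0.10677
Vout = 3.62 mV

3.62 mV


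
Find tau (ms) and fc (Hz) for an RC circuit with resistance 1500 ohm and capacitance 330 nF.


Time constant: tau = R * C.
tau = 1500 * 3.30e-07 = 0.000495 s
tau = 0.495 ms
Cutoff frequency: fc = 1 / (2*pi*R*C).
fc = 1 / (2*pi*0.000495) = 321.53 Hz

tau = 0.495 ms, fc = 321.53 Hz


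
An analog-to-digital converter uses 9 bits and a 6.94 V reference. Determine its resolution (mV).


The resolution (LSB) of an ADC is Vref / 2^n.
LSB = 6.94 / 2^9
LSB = 6.94 / 512
LSB = 0.01355469 V = 13.5546875 mV

13.5546875 mV


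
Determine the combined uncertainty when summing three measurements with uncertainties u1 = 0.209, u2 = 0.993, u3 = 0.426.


For a sum of independent quantities, uc = sqrt(u1^2 + u2^2 + u3^2).
uc = sqrt(0.209^2 + 0.993^2 + 0.426^2)
uc = sqrt(0.043681 + 0.986049 + 0.181476)
uc = 1.1005

1.1005


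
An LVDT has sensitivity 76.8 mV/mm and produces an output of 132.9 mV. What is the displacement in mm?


Displacement = Vout / sensitivity.
d = 132.9 / 76.8
d = 1.73 mm

1.73 mm


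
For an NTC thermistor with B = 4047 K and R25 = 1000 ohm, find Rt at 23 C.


NTC thermistor equation: Rt = R25 * exp(B * (1/T - 1/T25)).
T in Kelvin: 296.15 K, T25 = 298.15 K
1/T - 1/T25 = 1/296.15 - 1/298.15 = 2.265e-05
B * (1/T - 1/T25) = 4047 * 2.265e-05 = 0.0917
Rt = 1000 * exp(0.0917) = 1096.0 ohm

1096.0 ohm


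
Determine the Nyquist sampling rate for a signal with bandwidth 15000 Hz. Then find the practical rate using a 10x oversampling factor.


By Nyquist theorem, fs_min = 2 * fmax.
fs_min = 2 * 15000 = 30000 Hz
Practical rate = 10 * fs_min = 10 * 30000 = 300000 Hz

fs_min = 30000 Hz, fs_practical = 300000 Hz


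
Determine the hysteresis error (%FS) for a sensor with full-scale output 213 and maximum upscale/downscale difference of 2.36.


Hysteresis = (max difference / full scale) * 100%.
H = (2.36 / 213) * 100
H = 1.108 %FS

1.108 %FS


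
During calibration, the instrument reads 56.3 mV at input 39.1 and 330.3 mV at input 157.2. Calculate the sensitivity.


Sensitivity = (y2 - y1) / (x2 - x1).
S = (330.3 - 56.3) / (157.2 - 39.1)
S = 274.0 / 118.1
S = 2.3201 mV/unit

2.3201 mV/unit


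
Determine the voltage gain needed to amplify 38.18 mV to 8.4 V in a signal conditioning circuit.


Gain = Vout / Vin (converting to same units).
G = 8.4 V / 38.18 mV
G = 8400.0 mV / 38.18 mV
G = 220.01

220.01


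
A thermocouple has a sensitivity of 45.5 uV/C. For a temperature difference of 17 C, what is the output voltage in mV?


The thermocouple output V = sensitivity * dT.
V = 45.5 uV/C * 17 C
V = 773.5 uV
V = 0.773 mV

0.773 mV


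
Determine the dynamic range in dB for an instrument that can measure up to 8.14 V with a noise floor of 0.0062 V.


Dynamic range = 20 * log10(Vmax / Vnoise).
DR = 20 * log10(8.14 / 0.0062)
DR = 20 * log10(1312.9)
DR = 62.36 dB

62.36 dB


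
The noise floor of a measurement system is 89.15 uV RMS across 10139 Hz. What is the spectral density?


Noise spectral density = Vrms / sqrt(BW).
NSD = 89.15 / sqrt(10139)
NSD = 89.15 / 100.6926
NSD = 0.8854 uV/sqrt(Hz)

0.8854 uV/sqrt(Hz)


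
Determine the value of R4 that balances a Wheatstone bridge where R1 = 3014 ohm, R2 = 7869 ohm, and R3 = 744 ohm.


At balance: R1*R4 = R2*R3, so R4 = R2*R3/R1.
R4 = 7869 * 744 / 3014
R4 = 5854536 / 3014
R4 = 1942.45 ohm

1942.45 ohm


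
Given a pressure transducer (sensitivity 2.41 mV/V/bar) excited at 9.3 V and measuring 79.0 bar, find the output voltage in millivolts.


Output = sensitivity * Vex * P.
Vout = 2.41 * 9.3 * 79.0
Vout = 22.413 * 79.0
Vout = 1770.63 mV

1770.63 mV


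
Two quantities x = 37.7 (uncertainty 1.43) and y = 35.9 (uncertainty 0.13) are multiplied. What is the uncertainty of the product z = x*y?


For a product z = x*y, the relative uncertainty is:
uz/z = sqrt((ux/x)^2 + (uy/y)^2)
Relative uncertainties: ux/x = 1.43/37.7 = 0.037931
uy/y = 0.13/35.9 = 0.003621
z = 37.7 * 35.9 = 1353.4
uz = 1353.4 * sqrt(0.037931^2 + 0.003621^2) = 51.57

51.57


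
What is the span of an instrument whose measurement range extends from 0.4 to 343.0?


Span = upper range - lower range.
Span = 343.0 - (0.4)
Span = 342.6

342.6


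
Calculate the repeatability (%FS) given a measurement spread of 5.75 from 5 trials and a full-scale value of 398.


Repeatability = (spread / full scale) * 100%.
R = (5.75 / 398) * 100
R = 1.445 %FS

1.445 %FS


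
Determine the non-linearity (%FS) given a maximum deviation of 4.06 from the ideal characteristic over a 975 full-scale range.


Linearity error = (max deviation / full scale) * 100%.
Linearity = (4.06 / 975) * 100
Linearity = 0.416 %FS

0.416 %FS


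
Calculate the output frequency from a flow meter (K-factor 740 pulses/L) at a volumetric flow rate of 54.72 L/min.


Frequency = K * Q / 60 (converting L/min to L/s).
f = 740 * 54.72 / 60
f = 40492.8 / 60
f = 674.88 Hz

674.88 Hz


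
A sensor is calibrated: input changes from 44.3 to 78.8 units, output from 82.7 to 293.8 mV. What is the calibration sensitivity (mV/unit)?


Sensitivity = (y2 - y1) / (x2 - x1).
S = (293.8 - 82.7) / (78.8 - 44.3)
S = 211.1 / 34.5
S = 6.1188 mV/unit

6.1188 mV/unit


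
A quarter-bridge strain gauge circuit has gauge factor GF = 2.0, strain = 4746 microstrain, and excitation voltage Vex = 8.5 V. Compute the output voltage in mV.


Quarter bridge output: Vout = (GF * epsilon * Vex) / 4.
Vout = (2.0 * 4746e-6 * 8.5) / 4
Vout = 0.080682 / 4 V
Vout = 0.0201705 V = 20.1705 mV

20.1705 mV


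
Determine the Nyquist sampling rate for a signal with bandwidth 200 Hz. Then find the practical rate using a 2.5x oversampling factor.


By Nyquist theorem, fs_min = 2 * fmax.
fs_min = 2 * 200 = 400 Hz
Practical rate = 2.5 * fs_min = 2.5 * 400 = 1000 Hz

fs_min = 400 Hz, fs_practical = 1000 Hz


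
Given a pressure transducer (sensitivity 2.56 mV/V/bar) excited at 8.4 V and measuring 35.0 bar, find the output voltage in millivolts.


Output = sensitivity * Vex * P.
Vout = 2.56 * 8.4 * 35.0
Vout = 21.504 * 35.0
Vout = 752.64 mV

752.64 mV


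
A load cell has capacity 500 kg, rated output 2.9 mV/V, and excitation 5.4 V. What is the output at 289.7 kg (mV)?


Vout = rated_output * Vex * (load / capacity).
Vout = 2.9 * 5.4 * (289.7 / 500)
Vout = 2.9 * 5.4 * 0.5794
Vout = 9.073 mV

9.073 mV


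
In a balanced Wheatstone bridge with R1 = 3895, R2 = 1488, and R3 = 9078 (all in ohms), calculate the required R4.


At balance: R1*R4 = R2*R3, so R4 = R2*R3/R1.
R4 = 1488 * 9078 / 3895
R4 = 13508064 / 3895
R4 = 3468.05 ohm

3468.05 ohm


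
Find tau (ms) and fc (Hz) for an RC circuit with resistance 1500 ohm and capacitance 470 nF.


Time constant: tau = R * C.
tau = 1500 * 4.70e-07 = 0.000705 s
tau = 0.705 ms
Cutoff frequency: fc = 1 / (2*pi*R*C).
fc = 1 / (2*pi*0.000705) = 225.75 Hz

tau = 0.705 ms, fc = 225.75 Hz


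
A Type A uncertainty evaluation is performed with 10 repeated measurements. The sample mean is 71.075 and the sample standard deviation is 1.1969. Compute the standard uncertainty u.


The standard uncertainty for Type A evaluation is u = s / sqrt(n).
u = 1.1969 / sqrt(10)
u = 1.1969 / 3.1623
u = 0.3785

0.3785


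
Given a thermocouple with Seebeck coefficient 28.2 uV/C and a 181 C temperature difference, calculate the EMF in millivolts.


The thermocouple output V = sensitivity * dT.
V = 28.2 uV/C * 181 C
V = 5104.2 uV
V = 5.104 mV

5.104 mV


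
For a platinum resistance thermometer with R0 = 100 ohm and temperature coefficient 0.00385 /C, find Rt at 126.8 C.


The RTD equation: Rt = R0 * (1 + alpha * T).
Rt = 100 * (1 + 0.00385 * 126.8)
Rt = 100 * (1 + 0.48818)
Rt = 100 * 1.48818
Rt = 148.818 ohm

148.818 ohm


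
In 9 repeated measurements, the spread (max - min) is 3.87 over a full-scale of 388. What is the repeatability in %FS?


Repeatability = (spread / full scale) * 100%.
R = (3.87 / 388) * 100
R = 0.997 %FS

0.997 %FS


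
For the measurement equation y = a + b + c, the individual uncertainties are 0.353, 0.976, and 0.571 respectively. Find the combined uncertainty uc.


For a sum of independent quantities, uc = sqrt(u1^2 + u2^2 + u3^2).
uc = sqrt(0.353^2 + 0.976^2 + 0.571^2)
uc = sqrt(0.124609 + 0.952576 + 0.326041)
uc = 1.1846

1.1846


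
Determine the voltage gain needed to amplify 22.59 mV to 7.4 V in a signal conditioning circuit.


Gain = Vout / Vin (converting to same units).
G = 7.4 V / 22.59 mV
G = 7400.0 mV / 22.59 mV
G = 327.58

327.58


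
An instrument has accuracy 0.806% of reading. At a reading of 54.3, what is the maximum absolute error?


Absolute error = (accuracy% / 100) * reading.
Error = (0.806 / 100) * 54.3
Error = 0.00806 * 54.3
Error = 0.4377

0.4377


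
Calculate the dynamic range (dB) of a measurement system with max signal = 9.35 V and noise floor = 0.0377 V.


Dynamic range = 20 * log10(Vmax / Vnoise).
DR = 20 * log10(9.35 / 0.0377)
DR = 20 * log10(248.01)
DR = 47.89 dB

47.89 dB


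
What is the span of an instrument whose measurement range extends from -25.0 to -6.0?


Span = upper range - lower range.
Span = -6.0 - (-25.0)
Span = 19.0

19.0


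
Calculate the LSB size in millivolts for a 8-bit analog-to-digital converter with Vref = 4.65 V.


The resolution (LSB) of an ADC is Vref / 2^n.
LSB = 4.65 / 2^8
LSB = 4.65 / 256
LSB = 0.01816406 V = 18.1640625 mV

18.1640625 mV


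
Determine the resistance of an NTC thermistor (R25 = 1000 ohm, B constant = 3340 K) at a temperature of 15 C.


NTC thermistor equation: Rt = R25 * exp(B * (1/T - 1/T25)).
T in Kelvin: 288.15 K, T25 = 298.15 K
1/T - 1/T25 = 1/288.15 - 1/298.15 = 0.0001164
B * (1/T - 1/T25) = 3340 * 0.0001164 = 0.3888
Rt = 1000 * exp(0.3888) = 1475.2 ohm

1475.2 ohm


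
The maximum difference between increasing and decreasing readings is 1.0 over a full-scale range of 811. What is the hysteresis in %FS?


Hysteresis = (max difference / full scale) * 100%.
H = (1.0 / 811) * 100
H = 0.123 %FS

0.123 %FS


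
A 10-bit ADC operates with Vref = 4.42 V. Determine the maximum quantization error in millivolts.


The maximum quantization error is +/- LSB/2.
LSB = Vref / 2^n = 4.42 / 1024 = 0.00431641 V
Max error = LSB / 2 = 0.00431641 / 2 = 0.0021582 V
Max error = 2.1582 mV

2.1582 mV


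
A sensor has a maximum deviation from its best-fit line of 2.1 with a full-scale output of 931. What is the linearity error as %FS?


Linearity error = (max deviation / full scale) * 100%.
Linearity = (2.1 / 931) * 100
Linearity = 0.226 %FS

0.226 %FS


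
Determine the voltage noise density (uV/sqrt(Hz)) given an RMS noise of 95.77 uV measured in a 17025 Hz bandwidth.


Noise spectral density = Vrms / sqrt(BW).
NSD = 95.77 / sqrt(17025)
NSD = 95.77 / 130.4799
NSD = 0.734 uV/sqrt(Hz)

0.734 uV/sqrt(Hz)


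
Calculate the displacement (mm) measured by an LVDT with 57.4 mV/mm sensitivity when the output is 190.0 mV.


Displacement = Vout / sensitivity.
d = 190.0 / 57.4
d = 3.31 mm

3.31 mm


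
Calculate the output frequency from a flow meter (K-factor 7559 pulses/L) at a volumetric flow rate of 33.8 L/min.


Frequency = K * Q / 60 (converting L/min to L/s).
f = 7559 * 33.8 / 60
f = 255494.2 / 60
f = 4258.24 Hz

4258.24 Hz


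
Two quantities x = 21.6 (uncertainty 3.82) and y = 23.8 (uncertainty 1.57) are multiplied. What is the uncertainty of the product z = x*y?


For a product z = x*y, the relative uncertainty is:
uz/z = sqrt((ux/x)^2 + (uy/y)^2)
Relative uncertainties: ux/x = 3.82/21.6 = 0.176852
uy/y = 1.57/23.8 = 0.065966
z = 21.6 * 23.8 = 514.1
uz = 514.1 * sqrt(0.176852^2 + 0.065966^2) = 97.035

97.035


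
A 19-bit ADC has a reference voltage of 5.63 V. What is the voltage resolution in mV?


The resolution (LSB) of an ADC is Vref / 2^n.
LSB = 5.63 / 2^19
LSB = 5.63 / 524288
LSB = 1.074e-05 V = 0.01073837 mV

0.01073837 mV


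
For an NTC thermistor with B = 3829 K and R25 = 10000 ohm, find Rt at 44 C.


NTC thermistor equation: Rt = R25 * exp(B * (1/T - 1/T25)).
T in Kelvin: 317.15 K, T25 = 298.15 K
1/T - 1/T25 = 1/317.15 - 1/298.15 = -0.00020093
B * (1/T - 1/T25) = 3829 * -0.00020093 = -0.7694
Rt = 10000 * exp(-0.7694) = 4633.0 ohm

4633.0 ohm


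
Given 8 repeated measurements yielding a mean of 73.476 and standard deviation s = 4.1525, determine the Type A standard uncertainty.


The standard uncertainty for Type A evaluation is u = s / sqrt(n).
u = 4.1525 / sqrt(8)
u = 4.1525 / 2.8284
u = 1.4681

1.4681


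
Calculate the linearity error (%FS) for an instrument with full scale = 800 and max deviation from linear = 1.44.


Linearity error = (max deviation / full scale) * 100%.
Linearity = (1.44 / 800) * 100
Linearity = 0.18 %FS

0.18 %FS


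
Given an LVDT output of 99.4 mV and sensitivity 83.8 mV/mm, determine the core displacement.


Displacement = Vout / sensitivity.
d = 99.4 / 83.8
d = 1.186 mm

1.186 mm


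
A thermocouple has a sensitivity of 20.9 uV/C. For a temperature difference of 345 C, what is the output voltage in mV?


The thermocouple output V = sensitivity * dT.
V = 20.9 uV/C * 345 C
V = 7210.5 uV
V = 7.21 mV

7.21 mV


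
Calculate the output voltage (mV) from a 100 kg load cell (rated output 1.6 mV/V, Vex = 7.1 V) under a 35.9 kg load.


Vout = rated_output * Vex * (load / capacity).
Vout = 1.6 * 7.1 * (35.9 / 100)
Vout = 1.6 * 7.1 * 0.359
Vout = 4.078 mV

4.078 mV


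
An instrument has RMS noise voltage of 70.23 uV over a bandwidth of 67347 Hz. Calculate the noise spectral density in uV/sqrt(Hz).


Noise spectral density = Vrms / sqrt(BW).
NSD = 70.23 / sqrt(67347)
NSD = 70.23 / 259.513
NSD = 0.2706 uV/sqrt(Hz)

0.2706 uV/sqrt(Hz)


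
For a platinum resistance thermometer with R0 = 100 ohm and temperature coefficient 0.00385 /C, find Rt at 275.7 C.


The RTD equation: Rt = R0 * (1 + alpha * T).
Rt = 100 * (1 + 0.00385 * 275.7)
Rt = 100 * (1 + 1.061445)
Rt = 100 * 2.061445
Rt = 206.144 ohm

206.144 ohm
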